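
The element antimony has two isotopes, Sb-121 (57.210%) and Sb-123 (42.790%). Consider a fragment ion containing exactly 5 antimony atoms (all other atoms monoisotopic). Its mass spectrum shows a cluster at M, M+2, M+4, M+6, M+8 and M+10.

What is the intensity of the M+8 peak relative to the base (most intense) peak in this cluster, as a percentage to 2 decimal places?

(0.57210 + 0.42790)^5 gives M 0.0613, M+2 0.2292, M+4 0.3428, M+6 0.2564, M+8 0.0959, M+10 0.0143; the largest is M+4.
P(M+4) = C(5,2) × 0.57210^3 × 0.42790^2 = 10 × 0.18724742 × 0.18309841 = 0.342847 (base)
P(M+8) = C(5,4) × 0.57210^1 × 0.42790^4 = 5 × 0.5721 × 0.03352503 = 0.095898
Relative intensity = 0.095898 / 0.342847 × 100 = 27.97

27.97%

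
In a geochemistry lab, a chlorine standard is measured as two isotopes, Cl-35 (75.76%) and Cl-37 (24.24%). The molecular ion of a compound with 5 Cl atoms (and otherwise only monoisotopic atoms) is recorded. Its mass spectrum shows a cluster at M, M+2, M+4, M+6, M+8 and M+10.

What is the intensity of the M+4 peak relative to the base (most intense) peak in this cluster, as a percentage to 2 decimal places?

Term probabilities: M 0.2496, M+2 0.3993, M+4 0.2555, M+6 0.0817, M+8 0.0131, M+10 0.0008. Base peak = M+2.
P(M+2) = C(5,1) × 0.7576^4 × 0.2424^1 = 5 × 0.32942751 × 0.2424 = 0.399266 (base)
P(M+4) = C(5,2) × 0.7576^3 × 0.2424^2 = 10 × 0.4348304 × 0.05875776 = 0.255497
Relative intensity = 0.255497 / 0.399266 × 100 = 63.99

63.99%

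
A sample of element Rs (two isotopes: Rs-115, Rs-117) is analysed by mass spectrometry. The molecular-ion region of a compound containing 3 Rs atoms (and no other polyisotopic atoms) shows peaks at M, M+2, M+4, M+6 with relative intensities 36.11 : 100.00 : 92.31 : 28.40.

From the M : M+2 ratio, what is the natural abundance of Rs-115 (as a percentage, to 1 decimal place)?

52.0%

Let p = fractional abundance of Rs-115. I(M+2)/I(M) = [C(3,1)·p^2·(1−p)] / p^3 = 3·(1−p)/p = 100.00/36.11 = 2.7693
(1−p)/p = 2.7693/3 = 0.9231  ⇒  p = 1/(1 + 0.9231) = 0.5200
Rs-115: 52.0%, Rs-117: 48.0%.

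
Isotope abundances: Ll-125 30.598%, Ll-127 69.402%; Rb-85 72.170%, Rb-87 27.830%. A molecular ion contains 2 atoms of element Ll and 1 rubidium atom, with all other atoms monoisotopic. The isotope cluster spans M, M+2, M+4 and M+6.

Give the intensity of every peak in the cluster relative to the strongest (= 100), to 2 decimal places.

Element Ll pattern (n=2): 0.09362376 : 0.42471248 : 0.48166376
Rubidium pattern (n=1): 0.7217 : 0.2783
Convolve the two distributions (both contribute in 2-u steps):
  M: 0.09362376×0.7217 = 0.067568
  M+2: 0.09362376×0.2783 + 0.42471248×0.7217 = 0.332570
  M+4: 0.42471248×0.2783 + 0.48166376×0.7217 = 0.465814
  M+6: 0.48166376×0.2783 = 0.134047
Scale to base peak (0.465814) = 100: 14.51 : 71.40 : 100.00 : 28.78

14.51 : 71.40 : 100.00 : 28.78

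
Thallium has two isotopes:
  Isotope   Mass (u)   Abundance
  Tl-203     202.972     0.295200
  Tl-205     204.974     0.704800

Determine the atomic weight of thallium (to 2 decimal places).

Weight each isotope mass by its fractional abundance: 0.295200 × 202.972 + 0.704800 × 204.974
= 59.9173 + 144.4657 = 204.3830 u

204.38 u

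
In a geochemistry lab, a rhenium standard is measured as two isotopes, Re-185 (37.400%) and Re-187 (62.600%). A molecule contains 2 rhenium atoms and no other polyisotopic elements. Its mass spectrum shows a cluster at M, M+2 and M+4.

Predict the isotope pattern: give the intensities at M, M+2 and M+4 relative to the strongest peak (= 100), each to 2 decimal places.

29.87 : 100.00 : 83.69

Expanding (0.37400 + 0.62600)^2:
P(M) = 0.37400^2 = 0.139876
P(M+2) = 2 × 0.37400^1 × 0.62600^1 = 0.468248
P(M+4) = 0.62600^2 = 0.391876
The M+2 peak is largest (0.468248); scaling to 100 gives 29.87 : 100.00 : 83.69.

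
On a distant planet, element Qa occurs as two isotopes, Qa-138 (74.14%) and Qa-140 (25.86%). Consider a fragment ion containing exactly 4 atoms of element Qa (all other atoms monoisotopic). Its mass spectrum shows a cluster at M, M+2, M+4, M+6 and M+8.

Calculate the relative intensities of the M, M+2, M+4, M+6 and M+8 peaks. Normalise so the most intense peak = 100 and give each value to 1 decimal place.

71.7 : 100.0 : 52.3 : 12.2 : 1.1

Each Qa atom is independently Qa-138 (p = 0.7414) or Qa-140 (q = 0.2586); the cluster is the binomial expansion (p + q)^4.
P(M) = 0.7414^4 = 0.302141
P(M+2) = 4 × 0.7414^3 × 0.2586^1 = 0.421547
P(M+4) = 6 × 0.7414^2 × 0.2586^2 = 0.220553
P(M+6) = 4 × 0.7414^1 × 0.2586^3 = 0.051286
P(M+8) = 0.2586^4 = 0.004472
The M+2 peak is largest (0.421547); scaling to 100 gives 71.7 : 100.0 : 52.3 : 12.2 : 1.1.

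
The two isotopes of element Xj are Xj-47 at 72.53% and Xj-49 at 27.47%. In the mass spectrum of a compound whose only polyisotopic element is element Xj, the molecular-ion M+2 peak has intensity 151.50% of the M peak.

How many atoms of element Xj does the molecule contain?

4

With n Xj atoms, P(M+2)/P(M) = C(n,1)·p^(n−1)q / p^n = n·q/p = n · 0.2747/0.7253.
n = 1.5150 × 0.7253/0.2747 = 4.00 ≈ 4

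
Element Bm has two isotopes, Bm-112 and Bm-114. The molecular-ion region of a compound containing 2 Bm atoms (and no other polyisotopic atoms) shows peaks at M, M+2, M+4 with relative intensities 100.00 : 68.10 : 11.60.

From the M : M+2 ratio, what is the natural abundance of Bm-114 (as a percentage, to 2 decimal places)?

25.40%

Write p for the Bm-112 fraction. I(M+2)/I(M) = [C(2,1)·p^1·(1−p)] / p^2 = 2·(1−p)/p = 68.10/100.00 = 0.6810
(1−p)/p = 0.6810/2 = 0.3405  ⇒  p = 1/(1 + 0.3405) = 0.7460
Bm-112: 74.60%, Bm-114: 25.40%.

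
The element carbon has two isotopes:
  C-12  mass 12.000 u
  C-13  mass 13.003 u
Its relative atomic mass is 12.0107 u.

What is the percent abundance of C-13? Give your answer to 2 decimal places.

Writing the weighted mean with unknown fraction x of C-12:
12.000·x + 13.003·(1 − x) = 12.0107
(12.000 − 13.003)·x = 12.0107 − 13.003
x = -0.9923 / -1.003 = 0.98933 → 98.93% C-12, 1.07% C-13.

1.07%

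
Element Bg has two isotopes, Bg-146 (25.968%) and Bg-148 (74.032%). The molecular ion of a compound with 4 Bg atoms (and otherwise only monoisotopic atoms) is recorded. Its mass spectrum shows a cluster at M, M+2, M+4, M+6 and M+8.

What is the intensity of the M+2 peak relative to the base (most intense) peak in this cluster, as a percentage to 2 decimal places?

Binomial terms of (0.25968 + 0.74032)^4: M 0.0045, M+2 0.0519, M+4 0.2218, M+6 0.4215, M+8 0.3004 → M+6 is the base peak.
P(M+6) = C(4,3) × 0.25968^1 × 0.74032^3 = 4 × 0.25968 × 0.40574992 = 0.421461 (base)
P(M+2) = C(4,1) × 0.25968^3 × 0.74032^1 = 4 × 0.01751118 × 0.74032 = 0.051856
Relative intensity = 0.051856 / 0.421461 × 100 = 12.30

12.30%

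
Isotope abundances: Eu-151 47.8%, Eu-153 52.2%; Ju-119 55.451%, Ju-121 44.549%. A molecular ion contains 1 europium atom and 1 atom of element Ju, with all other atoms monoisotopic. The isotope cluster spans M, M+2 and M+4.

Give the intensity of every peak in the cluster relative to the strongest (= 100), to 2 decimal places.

Europium pattern (n=1): 0.4780 : 0.5220
Element Ju pattern (n=1): 0.55451 : 0.44549
Convolve the two distributions (both contribute in 2-u steps):
  M: 0.4780×0.55451 = 0.265056
  M+2: 0.4780×0.44549 + 0.5220×0.55451 = 0.502398
  M+4: 0.5220×0.44549 = 0.232546
Scale to base peak (0.502398) = 100: 52.76 : 100.00 : 46.29

52.76 : 100.00 : 46.29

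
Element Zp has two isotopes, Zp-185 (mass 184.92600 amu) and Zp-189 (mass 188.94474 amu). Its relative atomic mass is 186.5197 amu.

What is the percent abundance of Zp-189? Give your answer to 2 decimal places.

39.66%

Writing the weighted mean with unknown fraction x of Zp-185:
184.92600·x + 188.94474·(1 − x) = 186.5197
(184.92600 − 188.94474)·x = 186.5197 − 188.94474
x = -2.42504 / -4.01874 = 0.60343 → 60.34% Zp-185, 39.66% Zp-189.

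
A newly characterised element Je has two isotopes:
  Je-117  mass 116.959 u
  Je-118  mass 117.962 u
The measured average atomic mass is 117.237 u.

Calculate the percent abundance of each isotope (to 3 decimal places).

With x = fraction of Je-117 (so Je-118 is 1 − x):
116.959·x + 117.962·(1 − x) = 117.237
(116.959 − 117.962)·x = 117.237 − 117.962
x = -0.725 / -1.003 = 0.72283 → 72.283% Je-117, 27.717% Je-118.

Je-117: 72.283%, Je-118: 27.717%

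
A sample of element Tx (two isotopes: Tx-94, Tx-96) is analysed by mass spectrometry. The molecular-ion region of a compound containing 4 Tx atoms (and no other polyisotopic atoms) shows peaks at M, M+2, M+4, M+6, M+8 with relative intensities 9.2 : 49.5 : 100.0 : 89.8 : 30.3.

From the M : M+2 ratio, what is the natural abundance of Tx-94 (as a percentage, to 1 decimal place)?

Write p for the Tx-94 fraction. I(M+2)/I(M) = [C(4,1)·p^3·(1−p)] / p^4 = 4·(1−p)/p = 49.5/9.2 = 5.3804
(1−p)/p = 5.3804/4 = 1.3451  ⇒  p = 1/(1 + 1.3451) = 0.4264
Tx-94: 42.6%, Tx-96: 57.4%.

42.6%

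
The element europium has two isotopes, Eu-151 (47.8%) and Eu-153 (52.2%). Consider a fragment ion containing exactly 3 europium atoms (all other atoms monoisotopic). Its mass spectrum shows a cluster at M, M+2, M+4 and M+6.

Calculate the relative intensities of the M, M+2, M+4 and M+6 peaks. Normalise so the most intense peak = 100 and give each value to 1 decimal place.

28.0 : 91.6 : 100.0 : 36.4

Expanding (0.478 + 0.522)^3:
P(M) = 0.478^3 = 0.109215
P(M+2) = 3 × 0.478^2 × 0.522^1 = 0.357806
P(M+4) = 3 × 0.478^1 × 0.522^2 = 0.390742
P(M+6) = 0.522^3 = 0.142237
The M+4 peak is largest (0.390742); scaling to 100 gives 28.0 : 91.6 : 100.0 : 36.4.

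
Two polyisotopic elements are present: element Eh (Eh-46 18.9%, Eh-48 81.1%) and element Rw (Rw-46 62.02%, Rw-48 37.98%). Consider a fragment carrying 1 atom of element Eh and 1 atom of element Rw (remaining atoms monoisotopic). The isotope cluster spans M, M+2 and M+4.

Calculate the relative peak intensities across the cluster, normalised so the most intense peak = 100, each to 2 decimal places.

Element Eh pattern (n=1): 0.1890 : 0.8110
Element Rw pattern (n=1): 0.6202 : 0.3798
Convolve the two distributions (both contribute in 2-u steps):
  M: 0.1890×0.6202 = 0.117218
  M+2: 0.1890×0.3798 + 0.8110×0.6202 = 0.574764
  M+4: 0.8110×0.3798 = 0.308018
Scale to base peak (0.574764) = 100: 20.39 : 100.00 : 53.59

20.39 : 100.00 : 53.59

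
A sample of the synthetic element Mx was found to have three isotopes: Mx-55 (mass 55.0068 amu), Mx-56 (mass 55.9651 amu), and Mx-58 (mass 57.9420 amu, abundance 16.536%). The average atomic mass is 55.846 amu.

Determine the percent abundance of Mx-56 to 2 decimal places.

Let x and y be the fractions of Mx-55 and Mx-56. Then x + y = 1 − 0.16536 = 0.83464 and 55.0068x + 55.9651y = 55.846 − 0.16536×57.9420 = 46.26471088.
Substituting: 55.0068x + 55.9651(0.83464 − x) = 46.26471088
(55.0068 − 55.9651)x = -0.446000184  ⇒  x = 0.46541, y = 0.36923
Mx-55: 46.54%, Mx-56: 36.92%.

36.92%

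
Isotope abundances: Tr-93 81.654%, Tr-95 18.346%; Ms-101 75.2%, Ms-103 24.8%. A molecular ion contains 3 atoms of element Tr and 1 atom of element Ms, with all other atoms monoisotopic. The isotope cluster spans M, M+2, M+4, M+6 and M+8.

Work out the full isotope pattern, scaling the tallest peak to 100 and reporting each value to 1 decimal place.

Element Tr pattern (n=3): 0.5444179 : 0.36695902 : 0.08244826 : 0.00617482
Element Ms pattern (n=1): 0.7520 : 0.2480
Convolve the two distributions (both contribute in 2-u steps):
  M: 0.5444179×0.7520 = 0.409402
  M+2: 0.5444179×0.2480 + 0.36695902×0.7520 = 0.410969
  M+4: 0.36695902×0.2480 + 0.08244826×0.7520 = 0.153007
  M+6: 0.08244826×0.2480 + 0.00617482×0.7520 = 0.025091
  M+8: 0.00617482×0.2480 = 0.001531
Scale to base peak (0.410969) = 100: 99.6 : 100.0 : 37.2 : 6.1 : 0.4

99.6 : 100.0 : 37.2 : 6.1 : 0.4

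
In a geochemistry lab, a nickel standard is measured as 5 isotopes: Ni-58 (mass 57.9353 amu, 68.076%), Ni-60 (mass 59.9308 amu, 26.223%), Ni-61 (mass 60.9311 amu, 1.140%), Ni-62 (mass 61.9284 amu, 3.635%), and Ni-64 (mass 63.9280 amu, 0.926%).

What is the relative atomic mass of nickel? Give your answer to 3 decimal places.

Average mass = Σ (abundance × isotope mass) = 0.68076 × 57.9353 + 0.26223 × 59.9308 + 0.01140 × 60.9311 + 0.03635 × 61.9284 + 0.00926 × 63.9280
= 39.44003 + 15.71565 + 0.69461 + 2.25110 + 0.59197 = 58.69336 amu

58.693 amu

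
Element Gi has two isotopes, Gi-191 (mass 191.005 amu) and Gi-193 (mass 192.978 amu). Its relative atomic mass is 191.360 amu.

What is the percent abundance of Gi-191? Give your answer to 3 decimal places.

82.007%

Let x be the fractional abundance of Gi-191; then Gi-193 has abundance 1 − x.
191.005·x + 192.978·(1 − x) = 191.360
(191.005 − 192.978)·x = 191.360 − 192.978
x = -1.618 / -1.973 = 0.82007 → 82.007% Gi-191, 17.993% Gi-193.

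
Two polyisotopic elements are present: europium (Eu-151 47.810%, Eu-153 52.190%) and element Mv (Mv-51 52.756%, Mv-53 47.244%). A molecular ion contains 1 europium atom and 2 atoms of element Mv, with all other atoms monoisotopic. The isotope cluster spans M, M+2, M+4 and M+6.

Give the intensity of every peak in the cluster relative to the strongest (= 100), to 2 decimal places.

34.69 : 100.00 : 95.64 : 30.37

Europium pattern (n=1): 0.4781 : 0.5219
Element Mv pattern (n=2): 0.27831955 : 0.49848089 : 0.22319955
Convolve the two distributions (both contribute in 2-u steps):
  M: 0.4781×0.27831955 = 0.133065
  M+2: 0.4781×0.49848089 + 0.5219×0.27831955 = 0.383579
  M+4: 0.4781×0.22319955 + 0.5219×0.49848089 = 0.366869
  M+6: 0.5219×0.22319955 = 0.116488
Scale to base peak (0.383579) = 100: 34.69 : 100.00 : 95.64 : 30.37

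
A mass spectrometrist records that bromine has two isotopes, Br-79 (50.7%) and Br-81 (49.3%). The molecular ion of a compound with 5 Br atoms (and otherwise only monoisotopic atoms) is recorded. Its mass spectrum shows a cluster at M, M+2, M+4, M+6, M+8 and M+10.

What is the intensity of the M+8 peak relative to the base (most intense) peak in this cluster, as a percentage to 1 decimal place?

47.3%

Binomial terms of (0.507 + 0.493)^5: M 0.0335, M+2 0.1629, M+4 0.3168, M+6 0.3080, M+8 0.1497, M+10 0.0291 → M+4 is the base peak.
P(M+4) = C(5,2) × 0.507^3 × 0.493^2 = 10 × 0.13032384 × 0.243049 = 0.316751 (base)
P(M+8) = C(5,4) × 0.507^1 × 0.493^4 = 5 × 0.5070 × 0.05907282 = 0.149750
Relative intensity = 0.149750 / 0.316751 × 100 = 47.3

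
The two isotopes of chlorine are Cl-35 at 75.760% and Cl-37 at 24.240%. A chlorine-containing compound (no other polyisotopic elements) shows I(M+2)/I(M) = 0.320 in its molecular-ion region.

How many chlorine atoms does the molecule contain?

With n Cl atoms, P(M+2)/P(M) = C(n,1)·p^(n−1)q / p^n = n·q/p = n · 0.24240/0.75760.
n = 0.320 × 0.75760/0.24240 = 1.00 ≈ 1

1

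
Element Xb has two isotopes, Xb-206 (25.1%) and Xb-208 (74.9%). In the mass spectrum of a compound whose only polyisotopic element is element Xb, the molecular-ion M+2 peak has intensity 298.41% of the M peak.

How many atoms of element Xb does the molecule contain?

For n independent Xb atoms, I(M+2)/I(M) = n · (abundance Xb-208) / (abundance Xb-206) = n · 0.749/0.251.
n = 2.9841 × 0.251/0.749 = 1.00 ≈ 1

1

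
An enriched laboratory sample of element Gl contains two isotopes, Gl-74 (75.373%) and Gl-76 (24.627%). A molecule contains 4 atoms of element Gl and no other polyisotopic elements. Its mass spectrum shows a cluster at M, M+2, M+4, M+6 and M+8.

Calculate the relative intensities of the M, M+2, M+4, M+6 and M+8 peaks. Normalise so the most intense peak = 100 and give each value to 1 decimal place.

The 4 Gl atoms are independent, so intensities follow the terms of (0.75373 + 0.24627)^4.
P(M) = 0.75373^4 = 0.322748
P(M+2) = 4 × 0.75373^3 × 0.24627^1 = 0.421812
P(M+4) = 6 × 0.75373^2 × 0.24627^2 = 0.206731
P(M+6) = 4 × 0.75373^1 × 0.24627^3 = 0.045031
P(M+8) = 0.24627^4 = 0.003678
The M+2 peak is largest (0.421812); scaling to 100 gives 76.5 : 100.0 : 49.0 : 10.7 : 0.9.

76.5 : 100.0 : 49.0 : 10.7 : 0.9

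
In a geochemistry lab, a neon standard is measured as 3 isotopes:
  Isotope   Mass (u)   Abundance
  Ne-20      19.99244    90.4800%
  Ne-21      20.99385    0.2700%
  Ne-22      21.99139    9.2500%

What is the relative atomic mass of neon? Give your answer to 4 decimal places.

Average mass = Σ (abundance × isotope mass) = 0.904800 × 19.99244 + 0.002700 × 20.99385 + 0.092500 × 21.99139
= 18.089160 + 0.056683 + 2.034204 = 20.180047 u

20.1800 u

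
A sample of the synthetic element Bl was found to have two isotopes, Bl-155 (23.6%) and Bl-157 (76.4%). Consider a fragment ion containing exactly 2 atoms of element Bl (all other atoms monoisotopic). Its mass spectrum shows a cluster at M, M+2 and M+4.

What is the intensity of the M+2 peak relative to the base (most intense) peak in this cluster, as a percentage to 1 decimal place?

61.8%

(0.236 + 0.764)^2 gives M 0.0557, M+2 0.3606, M+4 0.5837; the largest is M+4.
P(M+4) = C(2,2) × 0.236^0 × 0.764^2 = 1 × 1.0000 × 0.583696 = 0.583696 (base)
P(M+2) = C(2,1) × 0.236^1 × 0.764^1 = 2 × 0.2360 × 0.7640 = 0.360608
Relative intensity = 0.360608 / 0.583696 × 100 = 61.8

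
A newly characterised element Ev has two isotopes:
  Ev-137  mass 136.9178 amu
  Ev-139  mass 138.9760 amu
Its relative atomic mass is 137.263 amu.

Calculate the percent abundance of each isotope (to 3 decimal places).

With x = fraction of Ev-137 (so Ev-139 is 1 − x):
136.9178·x + 138.9760·(1 − x) = 137.263
(136.9178 − 138.9760)·x = 137.263 − 138.9760
x = -1.7130 / -2.0582 = 0.83228 → 83.228% Ev-137, 16.772% Ev-139.

Ev-137: 83.228%, Ev-139: 16.772%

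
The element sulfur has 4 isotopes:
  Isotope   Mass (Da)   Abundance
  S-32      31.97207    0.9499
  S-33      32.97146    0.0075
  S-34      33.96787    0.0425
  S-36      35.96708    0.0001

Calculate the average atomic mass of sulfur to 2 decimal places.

The abundance-weighted mean is 0.9499 × 31.97207 + 0.0075 × 32.97146 + 0.0425 × 33.96787 + 0.0001 × 35.96708
= 30.370269 + 0.247286 + 1.443634 + 0.003597 = 32.064786 Da

32.06 Da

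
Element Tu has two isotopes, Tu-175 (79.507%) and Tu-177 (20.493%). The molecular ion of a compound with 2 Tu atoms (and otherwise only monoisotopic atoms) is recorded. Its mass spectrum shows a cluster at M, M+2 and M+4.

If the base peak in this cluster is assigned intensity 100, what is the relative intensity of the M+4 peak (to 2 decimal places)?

Binomial terms of (0.79507 + 0.20493)^2: M 0.6321, M+2 0.3259, M+4 0.0420 → M is the base peak.
P(M) = C(2,0) × 0.79507^2 × 0.20493^0 = 1 × 0.6321363 × 1.0000 = 0.632136 (base)
P(M+4) = C(2,2) × 0.79507^0 × 0.20493^2 = 1 × 1.0000 × 0.0419963 = 0.041996
Relative intensity = 0.041996 / 0.632136 × 100 = 6.64

6.64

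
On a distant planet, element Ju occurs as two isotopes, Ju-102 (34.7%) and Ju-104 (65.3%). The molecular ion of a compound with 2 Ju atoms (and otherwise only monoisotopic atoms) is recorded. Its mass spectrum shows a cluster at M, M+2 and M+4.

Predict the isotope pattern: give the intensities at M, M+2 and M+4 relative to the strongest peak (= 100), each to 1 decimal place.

Expanding (0.347 + 0.653)^2:
P(M) = 0.347^2 = 0.120409
P(M+2) = 2 × 0.347^1 × 0.653^1 = 0.453182
P(M+4) = 0.653^2 = 0.426409
The M+2 peak is largest (0.453182); scaling to 100 gives 26.6 : 100.0 : 94.1.

26.6 : 100.0 : 94.1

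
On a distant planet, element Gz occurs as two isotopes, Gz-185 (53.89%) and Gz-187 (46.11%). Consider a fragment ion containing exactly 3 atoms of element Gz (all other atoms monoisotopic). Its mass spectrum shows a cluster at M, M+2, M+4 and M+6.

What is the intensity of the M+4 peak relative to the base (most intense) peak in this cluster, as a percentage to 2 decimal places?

85.56%

(0.5389 + 0.4611)^3 gives M 0.1565, M+2 0.4017, M+4 0.3437, M+6 0.0980; the largest is M+2.
P(M+2) = C(3,1) × 0.5389^2 × 0.4611^1 = 3 × 0.29041321 × 0.4611 = 0.401729 (base)
P(M+4) = C(3,2) × 0.5389^1 × 0.4611^2 = 3 × 0.5389 × 0.21261321 = 0.343732
Relative intensity = 0.343732 / 0.401729 × 100 = 85.56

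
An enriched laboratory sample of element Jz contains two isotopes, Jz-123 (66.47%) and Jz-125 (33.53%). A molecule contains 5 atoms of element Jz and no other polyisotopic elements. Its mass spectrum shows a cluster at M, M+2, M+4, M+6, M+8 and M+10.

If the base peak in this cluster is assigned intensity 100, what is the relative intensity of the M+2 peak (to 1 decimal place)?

99.1

(0.6647 + 0.3353)^5 gives M 0.1298, M+2 0.3273, M+4 0.3302, M+6 0.1666, M+8 0.0420, M+10 0.0042; the largest is M+4.
P(M+4) = C(5,2) × 0.6647^3 × 0.3353^2 = 10 × 0.2936818 × 0.11242609 = 0.330175 (base)
P(M+2) = C(5,1) × 0.6647^4 × 0.3353^1 = 5 × 0.19521029 × 0.3353 = 0.327270
Relative intensity = 0.327270 / 0.330175 × 100 = 99.1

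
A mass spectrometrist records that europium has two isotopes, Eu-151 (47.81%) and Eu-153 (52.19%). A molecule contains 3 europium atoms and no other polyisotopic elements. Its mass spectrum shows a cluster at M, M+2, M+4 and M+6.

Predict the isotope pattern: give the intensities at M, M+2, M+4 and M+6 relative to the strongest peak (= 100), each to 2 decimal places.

Expanding (0.4781 + 0.5219)^3:
P(M) = 0.4781^3 = 0.109284
P(M+2) = 3 × 0.4781^2 × 0.5219^1 = 0.357887
P(M+4) = 3 × 0.4781^1 × 0.5219^2 = 0.390674
P(M+6) = 0.5219^3 = 0.142155
The M+4 peak is largest (0.390674); scaling to 100 gives 27.97 : 91.61 : 100.00 : 36.39.

27.97 : 91.61 : 100.00 : 36.39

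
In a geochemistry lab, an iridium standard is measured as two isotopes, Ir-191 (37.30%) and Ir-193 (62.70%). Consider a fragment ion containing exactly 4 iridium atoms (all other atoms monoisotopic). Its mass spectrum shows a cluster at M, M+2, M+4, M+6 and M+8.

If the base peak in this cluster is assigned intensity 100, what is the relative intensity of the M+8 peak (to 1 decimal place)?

Binomial terms of (0.3730 + 0.6270)^4: M 0.0194, M+2 0.1302, M+4 0.3282, M+6 0.3678, M+8 0.1546 → M+6 is the base peak.
P(M+6) = C(4,3) × 0.3730^1 × 0.6270^3 = 4 × 0.3730 × 0.24649188 = 0.367766 (base)
P(M+8) = C(4,4) × 0.3730^0 × 0.6270^4 = 1 × 1.0000 × 0.15455041 = 0.154550
Relative intensity = 0.154550 / 0.367766 × 100 = 42.0

42.0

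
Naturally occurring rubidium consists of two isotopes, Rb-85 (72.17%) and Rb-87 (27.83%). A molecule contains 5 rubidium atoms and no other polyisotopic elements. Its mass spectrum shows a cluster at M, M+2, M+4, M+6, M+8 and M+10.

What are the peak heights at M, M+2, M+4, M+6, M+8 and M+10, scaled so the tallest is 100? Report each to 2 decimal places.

51.86 : 100.00 : 77.12 : 29.74 : 5.73 : 0.44

Each Rb atom is independently Rb-85 (p = 0.7217) or Rb-87 (q = 0.2783); the cluster is the binomial expansion (p + q)^5.
P(M) = 0.7217^5 = 0.195787
P(M+2) = 5 × 0.7217^4 × 0.2783^1 = 0.377494
P(M+4) = 10 × 0.7217^3 × 0.2783^2 = 0.291136
P(M+6) = 10 × 0.7217^2 × 0.2783^3 = 0.112267
P(M+8) = 5 × 0.7217^1 × 0.2783^4 = 0.021646
P(M+10) = 0.2783^5 = 0.001669
The M+2 peak is largest (0.377494); scaling to 100 gives 51.86 : 100.00 : 77.12 : 29.74 : 5.73 : 0.44.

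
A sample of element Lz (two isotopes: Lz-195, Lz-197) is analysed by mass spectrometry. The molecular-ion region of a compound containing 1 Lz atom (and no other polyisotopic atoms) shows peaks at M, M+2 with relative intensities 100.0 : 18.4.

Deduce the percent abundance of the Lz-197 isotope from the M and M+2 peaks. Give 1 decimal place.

Write p for the Lz-195 fraction. I(M+2)/I(M) = [C(1,1)·p^0·(1−p)] / p^1 = 1·(1−p)/p = 18.4/100.0 = 0.1840
(1−p)/p = 0.1840/1 = 0.1840  ⇒  p = 1/(1 + 0.1840) = 0.8446
Lz-195: 84.5%, Lz-197: 15.5%.

15.5%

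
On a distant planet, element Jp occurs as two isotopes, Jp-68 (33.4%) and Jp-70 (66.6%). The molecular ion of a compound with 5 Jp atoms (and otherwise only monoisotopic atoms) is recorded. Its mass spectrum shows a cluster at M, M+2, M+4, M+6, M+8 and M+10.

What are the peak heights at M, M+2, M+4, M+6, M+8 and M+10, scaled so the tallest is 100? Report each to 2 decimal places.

The 5 Jp atoms are independent, so intensities follow the terms of (0.334 + 0.666)^5.
P(M) = 0.334^5 = 0.004157
P(M+2) = 5 × 0.334^4 × 0.666^1 = 0.041441
P(M+4) = 10 × 0.334^3 × 0.666^2 = 0.165268
P(M+6) = 10 × 0.334^2 × 0.666^3 = 0.329546
P(M+8) = 5 × 0.334^1 × 0.666^4 = 0.328559
P(M+10) = 0.666^5 = 0.131030
The M+6 peak is largest (0.329546); scaling to 100 gives 1.26 : 12.58 : 50.15 : 100.00 : 99.70 : 39.76.

1.26 : 12.58 : 50.15 : 100.00 : 99.70 : 39.76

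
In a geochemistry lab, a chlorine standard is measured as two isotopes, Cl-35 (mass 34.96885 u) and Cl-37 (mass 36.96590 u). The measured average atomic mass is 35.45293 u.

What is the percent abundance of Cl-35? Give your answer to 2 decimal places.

75.76%

With x = fraction of Cl-35 (so Cl-37 is 1 − x):
34.96885·x + 36.96590·(1 − x) = 35.45293
(34.96885 − 36.96590)·x = 35.45293 − 36.96590
x = -1.51297 / -1.99705 = 0.75760 → 75.76% Cl-35, 24.24% Cl-37.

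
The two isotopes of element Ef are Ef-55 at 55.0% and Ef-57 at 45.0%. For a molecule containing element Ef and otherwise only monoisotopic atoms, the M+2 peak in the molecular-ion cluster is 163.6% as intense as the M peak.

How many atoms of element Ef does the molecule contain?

2

For n independent Ef atoms, I(M+2)/I(M) = n · (abundance Ef-57) / (abundance Ef-55) = n · 0.450/0.550.
n = 1.636 × 0.550/0.450 = 2.00 ≈ 2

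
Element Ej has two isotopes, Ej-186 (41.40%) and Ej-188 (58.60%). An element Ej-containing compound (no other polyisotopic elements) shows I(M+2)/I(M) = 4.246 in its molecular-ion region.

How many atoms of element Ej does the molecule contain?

For n independent Ej atoms, I(M+2)/I(M) = n · (abundance Ej-188) / (abundance Ej-186) = n · 0.5860/0.4140.
n = 4.246 × 0.4140/0.5860 = 3.00 ≈ 3

3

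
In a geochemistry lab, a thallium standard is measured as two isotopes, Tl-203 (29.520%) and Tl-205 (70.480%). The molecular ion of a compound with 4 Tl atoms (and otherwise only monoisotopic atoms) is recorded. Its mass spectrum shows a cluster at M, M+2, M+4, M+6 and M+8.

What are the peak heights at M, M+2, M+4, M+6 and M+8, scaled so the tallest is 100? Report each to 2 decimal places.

Each Tl atom is independently Tl-203 (p = 0.29520) or Tl-205 (q = 0.70480); the cluster is the binomial expansion (p + q)^4.
P(M) = 0.29520^4 = 0.007594
P(M+2) = 4 × 0.29520^3 × 0.70480^1 = 0.072523
P(M+4) = 6 × 0.29520^2 × 0.70480^2 = 0.259726
P(M+6) = 4 × 0.29520^1 × 0.70480^3 = 0.413403
P(M+8) = 0.70480^4 = 0.246754
The M+6 peak is largest (0.413403); scaling to 100 gives 1.84 : 17.54 : 62.83 : 100.00 : 59.69.

1.84 : 17.54 : 62.83 : 100.00 : 59.69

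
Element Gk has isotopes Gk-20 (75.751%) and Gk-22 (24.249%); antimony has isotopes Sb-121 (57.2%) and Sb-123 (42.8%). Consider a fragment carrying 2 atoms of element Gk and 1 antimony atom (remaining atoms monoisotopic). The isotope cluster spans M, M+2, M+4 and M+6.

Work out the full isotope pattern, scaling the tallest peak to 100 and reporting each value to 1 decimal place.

72.0 : 100.0 : 41.9 : 5.5

Element Gk pattern (n=2): 0.5738214 : 0.3673772 : 0.0588014
Antimony pattern (n=1): 0.5720 : 0.4280
Convolve the two distributions (both contribute in 2-u steps):
  M: 0.5738214×0.5720 = 0.328226
  M+2: 0.5738214×0.4280 + 0.3673772×0.5720 = 0.455735
  M+4: 0.3673772×0.4280 + 0.0588014×0.5720 = 0.190872
  M+6: 0.0588014×0.4280 = 0.025167
Scale to base peak (0.455735) = 100: 72.0 : 100.0 : 41.9 : 5.5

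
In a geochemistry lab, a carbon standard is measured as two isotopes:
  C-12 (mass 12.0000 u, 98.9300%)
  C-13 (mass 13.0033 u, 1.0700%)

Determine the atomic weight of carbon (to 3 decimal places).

12.011 u

Weight each isotope mass by its fractional abundance: 0.989300 × 12.0000 + 0.010700 × 13.0033
= 11.87160 + 0.13914 = 12.01074 u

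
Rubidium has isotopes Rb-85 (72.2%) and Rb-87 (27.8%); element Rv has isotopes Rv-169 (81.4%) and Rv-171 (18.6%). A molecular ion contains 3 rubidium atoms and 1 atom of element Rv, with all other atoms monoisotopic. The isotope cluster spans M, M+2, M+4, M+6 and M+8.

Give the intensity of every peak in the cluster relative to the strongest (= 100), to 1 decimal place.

72.3 : 100.0 : 51.2 : 11.5 : 0.9

Rubidium pattern (n=3): 0.37636705 : 0.43475086 : 0.16739714 : 0.02148495
Element Rv pattern (n=1): 0.8140 : 0.1860
Convolve the two distributions (both contribute in 2-u steps):
  M: 0.37636705×0.8140 = 0.306363
  M+2: 0.37636705×0.1860 + 0.43475086×0.8140 = 0.423891
  M+4: 0.43475086×0.1860 + 0.16739714×0.8140 = 0.217125
  M+6: 0.16739714×0.1860 + 0.02148495×0.8140 = 0.048625
  M+8: 0.02148495×0.1860 = 0.003996
Scale to base peak (0.423891) = 100: 72.3 : 100.0 : 51.2 : 11.5 : 0.9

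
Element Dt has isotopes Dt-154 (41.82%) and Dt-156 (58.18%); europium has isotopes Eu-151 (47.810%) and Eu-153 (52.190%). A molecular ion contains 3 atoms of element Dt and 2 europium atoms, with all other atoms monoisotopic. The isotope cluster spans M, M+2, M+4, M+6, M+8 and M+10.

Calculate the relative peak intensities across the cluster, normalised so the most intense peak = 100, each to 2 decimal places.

4.92 : 31.25 : 79.19 : 100.00 : 62.91 : 15.77

Element Dt pattern (n=3): 0.07313952 : 0.30525517 : 0.42467111 : 0.1969342
Europium pattern (n=2): 0.22857961 : 0.49904078 : 0.27237961
Convolve the two distributions (both contribute in 2-u steps):
  M: 0.07313952×0.22857961 = 0.016718
  M+2: 0.07313952×0.49904078 + 0.30525517×0.22857961 = 0.106275
  M+4: 0.07313952×0.27237961 + 0.30525517×0.49904078 + 0.42467111×0.22857961 = 0.269328
  M+6: 0.30525517×0.27237961 + 0.42467111×0.49904078 + 0.1969342×0.22857961 = 0.340089
  M+8: 0.42467111×0.27237961 + 0.1969342×0.49904078 = 0.213950
  M+10: 0.1969342×0.27237961 = 0.053641
Scale to base peak (0.340089) = 100: 4.92 : 31.25 : 79.19 : 100.00 : 62.91 : 15.77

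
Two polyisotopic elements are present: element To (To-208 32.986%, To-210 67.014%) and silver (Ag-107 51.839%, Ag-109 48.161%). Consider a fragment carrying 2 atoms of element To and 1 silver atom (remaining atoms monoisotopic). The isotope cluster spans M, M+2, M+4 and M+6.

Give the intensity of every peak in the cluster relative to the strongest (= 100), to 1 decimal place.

12.7 : 63.2 : 100.0 : 48.5

Element To pattern (n=2): 0.10880762 : 0.44210476 : 0.44908762
Silver pattern (n=1): 0.51839 : 0.48161
Convolve the two distributions (both contribute in 2-u steps):
  M: 0.10880762×0.51839 = 0.056405
  M+2: 0.10880762×0.48161 + 0.44210476×0.51839 = 0.281586
  M+4: 0.44210476×0.48161 + 0.44908762×0.51839 = 0.445725
  M+6: 0.44908762×0.48161 = 0.216285
Scale to base peak (0.445725) = 100: 12.7 : 63.2 : 100.0 : 48.5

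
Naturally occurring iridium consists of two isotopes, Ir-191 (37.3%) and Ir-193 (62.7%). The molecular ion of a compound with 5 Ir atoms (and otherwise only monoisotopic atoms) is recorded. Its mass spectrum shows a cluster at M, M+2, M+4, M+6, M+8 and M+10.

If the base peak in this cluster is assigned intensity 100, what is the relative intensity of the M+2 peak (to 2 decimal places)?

Term probabilities: M 0.0072, M+2 0.0607, M+4 0.2040, M+6 0.3429, M+8 0.2882, M+10 0.0969. Base peak = M+6.
P(M+6) = C(5,3) × 0.373^2 × 0.627^3 = 10 × 0.139129 × 0.24649188 = 0.342942 (base)
P(M+2) = C(5,1) × 0.373^4 × 0.627^1 = 5 × 0.01935688 × 0.6270 = 0.060684
Relative intensity = 0.060684 / 0.342942 × 100 = 17.70

17.70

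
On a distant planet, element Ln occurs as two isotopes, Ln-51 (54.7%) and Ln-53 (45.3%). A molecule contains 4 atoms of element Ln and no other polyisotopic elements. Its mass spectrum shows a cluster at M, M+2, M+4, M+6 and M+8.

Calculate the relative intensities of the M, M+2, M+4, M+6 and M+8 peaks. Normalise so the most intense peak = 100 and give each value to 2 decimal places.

Expanding (0.547 + 0.453)^4:
P(M) = 0.547^4 = 0.089526
P(M+2) = 4 × 0.547^3 × 0.453^1 = 0.296565
P(M+4) = 6 × 0.547^2 × 0.453^2 = 0.368402
P(M+6) = 4 × 0.547^1 × 0.453^3 = 0.203396
P(M+8) = 0.453^4 = 0.042111
The M+4 peak is largest (0.368402); scaling to 100 gives 24.30 : 80.50 : 100.00 : 55.21 : 11.43.

24.30 : 80.50 : 100.00 : 55.21 : 11.43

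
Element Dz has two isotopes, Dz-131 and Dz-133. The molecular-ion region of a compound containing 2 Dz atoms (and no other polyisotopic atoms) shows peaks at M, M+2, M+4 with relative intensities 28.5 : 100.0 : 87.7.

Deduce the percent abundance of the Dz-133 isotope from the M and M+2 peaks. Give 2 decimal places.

63.69%

Let p = fractional abundance of Dz-131. I(M+2)/I(M) = [C(2,1)·p^1·(1−p)] / p^2 = 2·(1−p)/p = 100.0/28.5 = 3.5088
(1−p)/p = 3.5088/2 = 1.7544  ⇒  p = 1/(1 + 1.7544) = 0.3631
Dz-131: 36.31%, Dz-133: 63.69%.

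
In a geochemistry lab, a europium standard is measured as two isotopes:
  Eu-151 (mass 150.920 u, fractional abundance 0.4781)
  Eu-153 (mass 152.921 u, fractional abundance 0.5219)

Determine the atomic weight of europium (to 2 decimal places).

151.96 u

Average mass = Σ (abundance × isotope mass) = 0.4781 × 150.920 + 0.5219 × 152.921
= 72.1549 + 79.8095 = 151.9644 u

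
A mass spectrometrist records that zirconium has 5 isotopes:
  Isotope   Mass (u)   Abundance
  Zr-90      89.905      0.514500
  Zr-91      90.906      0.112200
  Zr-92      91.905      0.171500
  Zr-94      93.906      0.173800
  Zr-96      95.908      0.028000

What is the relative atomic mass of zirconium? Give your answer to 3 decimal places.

91.224 u

Weight each isotope mass by its fractional abundance: 0.514500 × 89.905 + 0.112200 × 90.906 + 0.171500 × 91.905 + 0.173800 × 93.906 + 0.028000 × 95.908
= 46.2561 + 10.1997 + 15.7617 + 16.3209 + 2.6854 = 91.2238 u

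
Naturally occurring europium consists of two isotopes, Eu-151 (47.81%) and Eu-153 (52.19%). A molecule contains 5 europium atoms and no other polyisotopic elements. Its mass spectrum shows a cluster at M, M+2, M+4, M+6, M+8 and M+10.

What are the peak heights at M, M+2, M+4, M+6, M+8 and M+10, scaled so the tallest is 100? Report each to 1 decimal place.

Expanding (0.4781 + 0.5219)^5:
P(M) = 0.4781^5 = 0.024980
P(M+2) = 5 × 0.4781^4 × 0.5219^1 = 0.136343
P(M+4) = 10 × 0.4781^3 × 0.5219^2 = 0.297667
P(M+6) = 10 × 0.4781^2 × 0.5219^3 = 0.324937
P(M+8) = 5 × 0.4781^1 × 0.5219^4 = 0.177353
P(M+10) = 0.5219^5 = 0.038720
The M+6 peak is largest (0.324937); scaling to 100 gives 7.7 : 42.0 : 91.6 : 100.0 : 54.6 : 11.9.

7.7 : 42.0 : 91.6 : 100.0 : 54.6 : 11.9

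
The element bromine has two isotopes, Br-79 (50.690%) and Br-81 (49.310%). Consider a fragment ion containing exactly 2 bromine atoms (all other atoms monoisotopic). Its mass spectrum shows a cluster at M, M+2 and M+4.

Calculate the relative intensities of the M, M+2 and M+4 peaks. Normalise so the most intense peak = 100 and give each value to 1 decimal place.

The 2 Br atoms are independent, so intensities follow the terms of (0.50690 + 0.49310)^2.
P(M) = 0.50690^2 = 0.256948
P(M+2) = 2 × 0.50690^1 × 0.49310^1 = 0.499905
P(M+4) = 0.49310^2 = 0.243148
The M+2 peak is largest (0.499905); scaling to 100 gives 51.4 : 100.0 : 48.6.

51.4 : 100.0 : 48.6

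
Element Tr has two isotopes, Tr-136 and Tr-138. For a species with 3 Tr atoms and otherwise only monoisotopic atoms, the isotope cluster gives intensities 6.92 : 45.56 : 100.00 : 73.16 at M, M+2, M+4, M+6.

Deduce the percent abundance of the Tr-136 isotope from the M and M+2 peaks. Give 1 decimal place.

Write p for the Tr-136 fraction. I(M+2)/I(M) = [C(3,1)·p^2·(1−p)] / p^3 = 3·(1−p)/p = 45.56/6.92 = 6.5838
(1−p)/p = 6.5838/3 = 2.1946  ⇒  p = 1/(1 + 2.1946) = 0.3130
Tr-136: 31.3%, Tr-138: 68.7%.

31.3%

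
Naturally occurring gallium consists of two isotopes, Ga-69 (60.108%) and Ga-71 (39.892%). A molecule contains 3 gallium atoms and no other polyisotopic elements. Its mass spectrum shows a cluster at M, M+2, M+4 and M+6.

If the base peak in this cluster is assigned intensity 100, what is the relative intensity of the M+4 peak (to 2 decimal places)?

Binomial terms of (0.60108 + 0.39892)^3: M 0.2172, M+2 0.4324, M+4 0.2870, M+6 0.0635 → M+2 is the base peak.
P(M+2) = C(3,1) × 0.60108^2 × 0.39892^1 = 3 × 0.36129717 × 0.39892 = 0.432386 (base)
P(M+4) = C(3,2) × 0.60108^1 × 0.39892^2 = 3 × 0.60108 × 0.15913717 = 0.286963
Relative intensity = 0.286963 / 0.432386 × 100 = 66.37

66.37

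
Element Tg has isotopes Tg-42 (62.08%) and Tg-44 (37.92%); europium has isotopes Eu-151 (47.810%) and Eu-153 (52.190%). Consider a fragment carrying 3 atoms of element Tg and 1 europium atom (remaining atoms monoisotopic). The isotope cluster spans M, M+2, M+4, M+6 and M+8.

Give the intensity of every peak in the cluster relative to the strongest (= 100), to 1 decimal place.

Element Tg pattern (n=3): 0.23925175 : 0.43842267 : 0.26779941 : 0.05452617
Europium pattern (n=1): 0.4781 : 0.5219
Convolve the two distributions (both contribute in 2-u steps):
  M: 0.23925175×0.4781 = 0.114386
  M+2: 0.23925175×0.5219 + 0.43842267×0.4781 = 0.334475
  M+4: 0.43842267×0.5219 + 0.26779941×0.4781 = 0.356848
  M+6: 0.26779941×0.5219 + 0.05452617×0.4781 = 0.165833
  M+8: 0.05452617×0.5219 = 0.028457
Scale to base peak (0.356848) = 100: 32.1 : 93.7 : 100.0 : 46.5 : 8.0

32.1 : 93.7 : 100.0 : 46.5 : 8.0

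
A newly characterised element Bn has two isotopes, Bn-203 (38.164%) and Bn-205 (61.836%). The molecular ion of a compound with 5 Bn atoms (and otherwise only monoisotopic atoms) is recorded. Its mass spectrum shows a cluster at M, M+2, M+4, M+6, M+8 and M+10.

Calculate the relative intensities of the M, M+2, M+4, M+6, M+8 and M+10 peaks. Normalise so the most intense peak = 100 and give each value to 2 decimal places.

Each Bn atom is independently Bn-203 (p = 0.38164) or Bn-205 (q = 0.61836); the cluster is the binomial expansion (p + q)^5.
P(M) = 0.38164^5 = 0.008096
P(M+2) = 5 × 0.38164^4 × 0.61836^1 = 0.065588
P(M+4) = 10 × 0.38164^3 × 0.61836^2 = 0.212542
P(M+6) = 10 × 0.38164^2 × 0.61836^3 = 0.344375
P(M+8) = 5 × 0.38164^1 × 0.61836^4 = 0.278991
P(M+10) = 0.61836^5 = 0.090408
The M+6 peak is largest (0.344375); scaling to 100 gives 2.35 : 19.05 : 61.72 : 100.00 : 81.01 : 26.25.

2.35 : 19.05 : 61.72 : 100.00 : 81.01 : 26.25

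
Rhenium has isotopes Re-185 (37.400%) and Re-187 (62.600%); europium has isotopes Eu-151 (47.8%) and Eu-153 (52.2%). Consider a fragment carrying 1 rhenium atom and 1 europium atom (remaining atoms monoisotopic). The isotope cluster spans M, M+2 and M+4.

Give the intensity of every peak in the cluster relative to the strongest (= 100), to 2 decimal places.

36.16 : 100.00 : 66.09

Rhenium pattern (n=1): 0.3740 : 0.6260
Europium pattern (n=1): 0.4780 : 0.5220
Convolve the two distributions (both contribute in 2-u steps):
  M: 0.3740×0.4780 = 0.178772
  M+2: 0.3740×0.5220 + 0.6260×0.4780 = 0.494456
  M+4: 0.6260×0.5220 = 0.326772
Scale to base peak (0.494456) = 100: 36.16 : 100.00 : 66.09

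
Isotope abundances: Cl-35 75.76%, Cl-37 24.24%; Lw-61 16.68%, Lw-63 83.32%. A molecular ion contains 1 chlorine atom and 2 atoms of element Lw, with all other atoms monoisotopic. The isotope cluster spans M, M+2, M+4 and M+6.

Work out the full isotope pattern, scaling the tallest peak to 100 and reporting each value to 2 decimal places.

3.55 : 36.63 : 100.00 : 28.36

Chlorine pattern (n=1): 0.7576 : 0.2424
Element Lw pattern (n=2): 0.02782224 : 0.27795552 : 0.69422224
Convolve the two distributions (both contribute in 2-u steps):
  M: 0.7576×0.02782224 = 0.021078
  M+2: 0.7576×0.27795552 + 0.2424×0.02782224 = 0.217323
  M+4: 0.7576×0.69422224 + 0.2424×0.27795552 = 0.593319
  M+6: 0.2424×0.69422224 = 0.168279
Scale to base peak (0.593319) = 100: 3.55 : 36.63 : 100.00 : 28.36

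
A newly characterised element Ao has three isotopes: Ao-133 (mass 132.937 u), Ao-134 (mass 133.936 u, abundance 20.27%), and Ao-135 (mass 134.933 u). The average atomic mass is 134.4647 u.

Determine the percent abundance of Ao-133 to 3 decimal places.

Let x and y be the fractions of Ao-133 and Ao-135. Then x + y = 1 − 0.2027 = 0.7973 and 132.937x + 134.933y = 134.4647 − 0.2027×133.936 = 107.3158728.
Substituting: 132.937x + 134.933(0.7973 − x) = 107.3158728
(132.937 − 134.933)x = -0.2662081  ⇒  x = 0.13337, y = 0.66393
Ao-133: 13.337%, Ao-135: 66.393%.

13.337%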